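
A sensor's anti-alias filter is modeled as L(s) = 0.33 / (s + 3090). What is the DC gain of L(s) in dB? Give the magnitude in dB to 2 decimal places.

L(0) = 0.33 / 3090 = 0.0001068
20 log₁₀(0.0001068) = -79.429 dB

-79.43 dB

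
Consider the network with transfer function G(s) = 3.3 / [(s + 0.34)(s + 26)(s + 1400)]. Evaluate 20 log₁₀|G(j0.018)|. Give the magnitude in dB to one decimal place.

|j0.018 + 0.34| = √(0.018² + 0.34²) = 0.3405
|j0.018 + 26| = √(0.018² + 26²) = 26
|j0.018 + 1400| = √(0.018² + 1400²) = 1400
|G(j0.018)| = 3.3 / (0.3405 × 26 × 1400) = 0.00026627
20 log₁₀(0.00026627) = -71.49 dB

-71.5 dB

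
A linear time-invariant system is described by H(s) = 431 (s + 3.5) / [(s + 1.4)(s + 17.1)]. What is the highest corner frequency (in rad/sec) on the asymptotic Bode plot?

17.1 rad/sec

Break frequencies occur at each pole and zero magnitude: 1.4 rad/sec, 3.5 rad/sec, 17.1 rad/sec.
The highest is 17.1 rad/sec.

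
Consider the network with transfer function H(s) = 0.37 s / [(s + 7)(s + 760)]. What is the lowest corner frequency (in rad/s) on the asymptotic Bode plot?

7 rad/s

Break frequencies occur at each pole and zero magnitude: 7 rad/s, 760 rad/s.
The lowest is 7 rad/s.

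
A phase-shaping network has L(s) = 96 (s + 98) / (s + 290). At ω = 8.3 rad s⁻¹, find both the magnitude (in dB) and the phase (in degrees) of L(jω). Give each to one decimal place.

|j8.3 + 98| = √(8.3² + 98²) = 98.35
|j8.3 + 290| = √(8.3² + 290²) = 290.1
|L(j8.3)| = 96 × 98.35 / 290.1 = 32.544
20 log₁₀(32.544) = 30.25 dB
∠(j8.3 + 98) = arctan(8.3/98) = 4.84°
∠(j8.3 + 290) = arctan(8.3/290) = 1.64°
∠L(j8.3) = 4.84° − 1.64° = 3.20°

|L| = 30.2 dB, ∠L = 3.2 deg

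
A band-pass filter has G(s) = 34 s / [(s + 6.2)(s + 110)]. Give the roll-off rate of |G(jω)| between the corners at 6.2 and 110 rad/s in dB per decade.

In this band the factors already past their corner are: 1 differentiator zero, pole at 6.2; net slope = 0 dB/decade.

0 dB/decade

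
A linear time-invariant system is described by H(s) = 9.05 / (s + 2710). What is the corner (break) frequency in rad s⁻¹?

2710 rad s⁻¹

The single real pole at s = −2710 gives a corner at ω = 2710 rad s⁻¹.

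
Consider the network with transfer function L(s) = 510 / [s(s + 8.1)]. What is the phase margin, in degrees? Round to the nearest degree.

20°

Gain crossover: |L(jω)| = 1 at ω ≈ 21.9 rad/sec.
∠L(j21.9) = −90° − arctan(21.9/8.1) ≈ -159.68°
PM = 180° + (-159.68°) = 20.32°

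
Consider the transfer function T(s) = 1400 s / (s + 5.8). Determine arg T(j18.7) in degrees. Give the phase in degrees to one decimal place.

17.2 deg

∠(j18.7) = 90.00°
∠(j18.7 + 5.8) = arctan(18.7/5.8) = 72.77°
∠T(j18.7) = 90.00° − 72.77° = 17.23°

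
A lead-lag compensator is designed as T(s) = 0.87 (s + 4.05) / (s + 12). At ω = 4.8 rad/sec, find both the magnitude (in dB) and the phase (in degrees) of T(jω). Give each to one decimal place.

|j4.8 + 4.05| = √(4.8² + 4.05²) = 6.28
|j4.8 + 12| = √(4.8² + 12²) = 12.92
|T(j4.8)| = 0.87 × 6.28 / 12.92 = 0.42276
20 log₁₀(0.42276) = -7.48 dB
∠(j4.8 + 4.05) = arctan(4.8/4.05) = 49.84°
∠(j4.8 + 12) = arctan(4.8/12) = 21.80°
∠T(j4.8) = 49.84° − 21.80° = 28.04°

|T| = -7.5 dB, ∠T = 28.0 deg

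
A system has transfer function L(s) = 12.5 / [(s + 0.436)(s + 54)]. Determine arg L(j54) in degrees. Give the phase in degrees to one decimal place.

∠(j54 + 0.436) = arctan(54/0.436) = 89.54°
∠(j54 + 54) = arctan(54/54) = 45.00°
∠L(j54) = − (89.54° + 45.00°) = -134.54°

-134.5°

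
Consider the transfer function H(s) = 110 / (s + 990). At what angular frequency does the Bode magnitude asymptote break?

990 rad/s

The single real pole at s = −990 gives a corner at ω = 990 rad/s.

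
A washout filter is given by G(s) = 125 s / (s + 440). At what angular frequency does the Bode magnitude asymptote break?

440 rad/sec

The single real pole at s = −440 gives a corner at ω = 440 rad/sec.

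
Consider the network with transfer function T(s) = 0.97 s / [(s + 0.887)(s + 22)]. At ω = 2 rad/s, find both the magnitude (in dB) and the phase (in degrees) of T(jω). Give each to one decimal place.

|T| = -27.9 dB, ∠T = 18.7 deg

|j2| = 2
|j2 + 0.887| = √(2² + 0.887²) = 2.188
|j2 + 22| = √(2² + 22²) = 22.09
|T(j2)| = 0.97 × 2 / (2.188 × 22.09) = 0.040139
20 log₁₀(0.040139) = -27.93 dB
∠(j2) = 90.00°
∠(j2 + 0.887) = arctan(2/0.887) = 66.08°
∠(j2 + 22) = arctan(2/22) = 5.19°
∠T(j2) = 90.00° − (66.08° + 5.19°) = 18.72°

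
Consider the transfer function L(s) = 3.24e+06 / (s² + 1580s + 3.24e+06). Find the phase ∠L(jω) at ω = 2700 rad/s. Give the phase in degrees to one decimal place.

-133.5 deg

∠[(j2700)² + 1580(j2700) + 3.24e+06] = ∠[-4.05e+06 + j4.266e+06] = 133.51°
∠L(j2700) = −133.51° = -133.51°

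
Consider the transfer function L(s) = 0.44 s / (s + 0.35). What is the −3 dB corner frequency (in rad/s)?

For a single-pole high-pass, the −3 dB point is at the pole: ω = 0.35 rad/s.

0.35 rad/s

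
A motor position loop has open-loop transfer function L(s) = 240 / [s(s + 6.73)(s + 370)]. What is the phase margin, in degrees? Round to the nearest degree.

Gain crossover: |L(jω)| = 1 at ω ≈ 0.0964 rad/sec.
∠L(j0.0964) = −90° − arctan(0.0964/6.73) − arctan(0.0964/370) ≈ -90.84°
PM = 180° + (-90.84°) = 89.16°

89°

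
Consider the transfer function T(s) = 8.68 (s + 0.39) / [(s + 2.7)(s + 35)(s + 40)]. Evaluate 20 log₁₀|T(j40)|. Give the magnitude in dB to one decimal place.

|j40 + 0.39| = √(40² + 0.39²) = 40
|j40 + 2.7| = √(40² + 2.7²) = 40.09
|j40 + 35| = √(40² + 35²) = 53.15
|j40 + 40| = √(40² + 40²) = 56.57
|T(j40)| = 8.68 × 40 / (40.09 × 53.15 × 56.57) = 0.0028805
20 log₁₀(0.0028805) = -50.81 dB

-50.8 dB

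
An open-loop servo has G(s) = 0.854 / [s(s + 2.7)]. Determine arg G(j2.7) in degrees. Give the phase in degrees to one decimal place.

-135.0°

∠(j2.7 + 2.7) = arctan(2.7/2.7) = 45.00°
∠(j2.7) = 90.00°
∠G(j2.7) = − (45.00° + 90.00°) = -135.00°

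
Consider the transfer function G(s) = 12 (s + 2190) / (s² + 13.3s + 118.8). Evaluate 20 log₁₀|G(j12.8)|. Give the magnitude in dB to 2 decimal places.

43.48 dB

|j12.8 + 2190| = √(12.8² + 2190²) = 2190
|(j12.8)² + 13.3(j12.8) + 118.8| = |-45.04 + j170.24| = 176.1
|G(j12.8)| = 12 × 2190 / 176.1 = 149.24
20 log₁₀(149.24) = 43.478 dB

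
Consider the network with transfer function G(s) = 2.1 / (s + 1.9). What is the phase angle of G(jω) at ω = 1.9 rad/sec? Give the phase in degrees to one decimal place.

-45.0 deg

∠(j1.9 + 1.9) = arctan(1.9/1.9) = 45.00°
∠G(j1.9) = −45.00° = -45.00°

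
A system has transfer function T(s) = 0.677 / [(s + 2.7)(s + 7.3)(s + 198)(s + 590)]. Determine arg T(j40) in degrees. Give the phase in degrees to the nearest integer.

-181°

∠(j40 + 2.7) = arctan(40/2.7) = 86.14°
∠(j40 + 7.3) = arctan(40/7.3) = 79.66°
∠(j40 + 198) = arctan(40/198) = 11.42°
∠(j40 + 590) = arctan(40/590) = 3.88°
∠T(j40) = − (86.14° + 79.66° + 11.42° + 3.88°) = -181.10°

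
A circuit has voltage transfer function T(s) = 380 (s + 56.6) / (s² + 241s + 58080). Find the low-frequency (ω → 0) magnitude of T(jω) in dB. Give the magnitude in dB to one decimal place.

-8.6 dB

T(0) = 380 × 56.6 / 58080 = 0.37032
20 log₁₀(0.37032) = -8.63 dB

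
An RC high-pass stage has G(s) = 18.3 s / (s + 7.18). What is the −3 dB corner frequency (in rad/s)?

7.18 rad/s

For a single-pole high-pass, the −3 dB point is at the pole: ω = 7.18 rad/s.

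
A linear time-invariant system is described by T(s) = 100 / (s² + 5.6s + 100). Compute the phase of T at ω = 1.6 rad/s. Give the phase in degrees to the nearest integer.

-5 deg

∠[(j1.6)² + 5.6(j1.6) + 100] = ∠[97.44 + j8.96] = 5.25°
∠T(j1.6) = −5.25° = -5.25°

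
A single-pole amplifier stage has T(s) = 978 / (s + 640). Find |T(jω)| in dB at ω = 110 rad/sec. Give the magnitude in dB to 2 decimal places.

3.56 dB

|j110 + 640| = √(110² + 640²) = 649.4
|T(j110)| = 978 / 649.4 = 1.506
20 log₁₀(1.506) = 3.557 dB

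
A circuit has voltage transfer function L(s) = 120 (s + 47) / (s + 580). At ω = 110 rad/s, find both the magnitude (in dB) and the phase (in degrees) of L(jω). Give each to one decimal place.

|j110 + 47| = √(110² + 47²) = 119.6
|j110 + 580| = √(110² + 580²) = 590.3
|L(j110)| = 120 × 119.6 / 590.3 = 24.316
20 log₁₀(24.316) = 27.72 dB
∠(j110 + 47) = arctan(110/47) = 66.86°
∠(j110 + 580) = arctan(110/580) = 10.74°
∠L(j110) = 66.86° − 10.74° = 56.13°

|L| = 27.7 dB, ∠L = 56.1°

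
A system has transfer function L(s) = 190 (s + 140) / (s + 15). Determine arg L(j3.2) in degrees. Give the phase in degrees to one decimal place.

∠(j3.2 + 140) = arctan(3.2/140) = 1.31°
∠(j3.2 + 15) = arctan(3.2/15) = 12.04°
∠L(j3.2) = 1.31° − 12.04° = -10.73°

-10.7 deg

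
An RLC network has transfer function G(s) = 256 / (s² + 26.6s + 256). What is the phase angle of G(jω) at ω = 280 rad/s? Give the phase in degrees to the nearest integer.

-175 deg

∠[(j280)² + 26.6(j280) + 256] = ∠[-78144 + j7448] = 174.56°
∠G(j280) = −174.56° = -174.56°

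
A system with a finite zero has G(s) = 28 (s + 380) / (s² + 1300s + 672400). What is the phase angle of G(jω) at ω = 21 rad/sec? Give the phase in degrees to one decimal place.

0.8°

∠(j21 + 380) = arctan(21/380) = 3.16°
∠[(j21)² + 1300(j21) + 672400] = ∠[6.7196e+05 + j27300] = 2.33°
∠G(j21) = 3.16° − 2.33° = 0.84°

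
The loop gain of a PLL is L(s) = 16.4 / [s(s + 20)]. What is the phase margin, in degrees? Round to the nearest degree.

Gain crossover: |L(jω)| = 1 at ω ≈ 0.819 rad/sec.
∠L(j0.819) = −90° − arctan(0.819/20) ≈ -92.35°
PM = 180° + (-92.35°) = 87.65°

88 deg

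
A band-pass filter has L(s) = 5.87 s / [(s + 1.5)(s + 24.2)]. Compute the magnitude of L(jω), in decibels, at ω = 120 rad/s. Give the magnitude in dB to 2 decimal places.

-26.38 dB

|j120| = 120
|j120 + 1.5| = √(120² + 1.5²) = 120
|j120 + 24.2| = √(120² + 24.2²) = 122.4
|L(j120)| = 5.87 × 120 / (120 × 122.4) = 0.047948
20 log₁₀(0.047948) = -26.385 dB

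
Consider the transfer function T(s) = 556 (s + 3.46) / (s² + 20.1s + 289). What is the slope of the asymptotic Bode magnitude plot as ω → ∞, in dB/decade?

-20 dB/decade

With 1 zero and 2 poles, the high-frequency asymptotic slope is 20 × (1 − 2) = -20 dB/decade.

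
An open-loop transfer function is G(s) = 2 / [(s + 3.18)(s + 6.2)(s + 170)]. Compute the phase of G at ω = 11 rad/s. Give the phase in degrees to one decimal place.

∠(j11 + 3.18) = arctan(11/3.18) = 73.88°
∠(j11 + 6.2) = arctan(11/6.2) = 60.59°
∠(j11 + 170) = arctan(11/170) = 3.70°
∠G(j11) = − (73.88° + 60.59° + 3.70°) = -138.17°

-138.2 deg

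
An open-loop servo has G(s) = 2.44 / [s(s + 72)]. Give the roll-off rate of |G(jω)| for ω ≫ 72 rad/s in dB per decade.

With 0 zeros and 2 poles, the high-frequency asymptotic slope is 20 × (0 − 2) = -40 dB/decade.

-40 dB/decade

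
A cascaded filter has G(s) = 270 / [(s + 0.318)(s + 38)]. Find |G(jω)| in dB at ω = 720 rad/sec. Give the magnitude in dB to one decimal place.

-65.7 dB

|j720 + 0.318| = √(720² + 0.318²) = 720
|j720 + 38| = √(720² + 38²) = 721
|G(j720)| = 270 / (720 × 721) = 0.00052011
20 log₁₀(0.00052011) = -65.68 dB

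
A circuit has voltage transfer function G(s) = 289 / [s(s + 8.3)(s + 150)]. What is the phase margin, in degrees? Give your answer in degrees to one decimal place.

88.3°

Gain crossover: |G(jω)| = 1 at ω ≈ 0.232 rad/s.
∠G(j0.232) = −90° − arctan(0.232/8.3) − arctan(0.232/150) ≈ -91.69°
PM = 180° + (-91.69°) = 88.31°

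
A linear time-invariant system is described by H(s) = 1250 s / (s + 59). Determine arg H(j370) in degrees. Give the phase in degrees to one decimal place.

∠(j370) = 90.00°
∠(j370 + 59) = arctan(370/59) = 80.94°
∠H(j370) = 90.00° − 80.94° = 9.06°

9.1°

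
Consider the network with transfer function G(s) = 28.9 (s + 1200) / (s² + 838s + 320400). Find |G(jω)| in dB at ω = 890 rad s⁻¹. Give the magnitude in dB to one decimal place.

-26.2 dB

|j890 + 1200| = √(890² + 1200²) = 1494
|(j890)² + 838(j890) + 320400| = |-4.717e+05 + j7.4582e+05| = 8.825e+05
|G(j890)| = 28.9 × 1494 / 8.825e+05 = 0.048928
20 log₁₀(0.048928) = -26.21 dB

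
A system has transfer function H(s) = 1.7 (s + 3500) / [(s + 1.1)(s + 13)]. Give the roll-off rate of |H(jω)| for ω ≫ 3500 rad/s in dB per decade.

With 1 zero and 2 poles, the high-frequency asymptotic slope is 20 × (1 − 2) = -20 dB/decade.

-20 dB/decade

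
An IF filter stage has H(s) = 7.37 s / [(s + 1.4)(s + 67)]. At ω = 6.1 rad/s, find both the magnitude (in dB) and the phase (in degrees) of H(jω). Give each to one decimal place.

|j6.1| = 6.1
|j6.1 + 1.4| = √(6.1² + 1.4²) = 6.259
|j6.1 + 67| = √(6.1² + 67²) = 67.28
|H(j6.1)| = 7.37 × 6.1 / (6.259 × 67.28) = 0.10677
20 log₁₀(0.10677) = -19.43 dB
∠(j6.1) = 90.00°
∠(j6.1 + 1.4) = arctan(6.1/1.4) = 77.07°
∠(j6.1 + 67) = arctan(6.1/67) = 5.20°
∠H(j6.1) = 90.00° − (77.07° + 5.20°) = 7.72°

|H| = -19.4 dB, ∠H = 7.7 deg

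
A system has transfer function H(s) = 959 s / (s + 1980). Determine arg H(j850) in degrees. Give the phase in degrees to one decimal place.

66.8°

∠(j850) = 90.00°
∠(j850 + 1980) = arctan(850/1980) = 23.23°
∠H(j850) = 90.00° − 23.23° = 66.77°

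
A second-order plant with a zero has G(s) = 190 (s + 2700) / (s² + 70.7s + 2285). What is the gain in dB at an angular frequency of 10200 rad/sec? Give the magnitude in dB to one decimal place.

|j10200 + 2700| = √(10200² + 2700²) = 1.055e+04
|(j10200)² + 70.7(j10200) + 2285| = |-1.0404e+08 + j7.2114e+05| = 1.04e+08
|G(j10200)| = 190 × 1.055e+04 / 1.04e+08 = 0.019269
20 log₁₀(0.019269) = -34.30 dB

-34.3 dB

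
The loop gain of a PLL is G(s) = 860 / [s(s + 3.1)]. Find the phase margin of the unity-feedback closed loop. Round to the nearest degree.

6°

Gain crossover: |G(jω)| = 1 at ω ≈ 29.2 rad/s.
∠G(j29.2) = −90° − arctan(29.2/3.1) ≈ -173.95°
PM = 180° + (-173.95°) = 6.05°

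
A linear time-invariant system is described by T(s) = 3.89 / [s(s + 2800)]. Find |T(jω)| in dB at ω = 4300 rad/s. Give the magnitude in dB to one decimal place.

|j4300 + 2800| = √(4300² + 2800²) = 5131
|j4300| = 4300
|T(j4300)| = 3.89 / (5131 × 4300) = 1.763e-07
20 log₁₀(1.763e-07) = -135.07 dB

-135.1 dB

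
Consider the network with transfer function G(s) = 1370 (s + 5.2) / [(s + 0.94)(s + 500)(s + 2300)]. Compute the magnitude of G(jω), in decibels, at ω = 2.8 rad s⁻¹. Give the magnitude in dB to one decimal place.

-52.5 dB

|j2.8 + 5.2| = √(2.8² + 5.2²) = 5.906
|j2.8 + 0.94| = √(2.8² + 0.94²) = 2.954
|j2.8 + 500| = √(2.8² + 500²) = 500
|j2.8 + 2300| = √(2.8² + 2300²) = 2300
|G(j2.8)| = 1370 × 5.906 / (2.954 × 500 × 2300) = 0.0023821
20 log₁₀(0.0023821) = -52.46 dB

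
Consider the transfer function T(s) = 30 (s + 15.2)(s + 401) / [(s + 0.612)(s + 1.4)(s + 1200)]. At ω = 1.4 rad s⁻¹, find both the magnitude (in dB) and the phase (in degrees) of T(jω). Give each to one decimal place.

|T| = 34.1 dB, ∠T = -106.0 deg

|j1.4 + 15.2| = √(1.4² + 15.2²) = 15.26
|j1.4 + 401| = √(1.4² + 401²) = 401
|j1.4 + 0.612| = √(1.4² + 0.612²) = 1.528
|j1.4 + 1.4| = √(1.4² + 1.4²) = 1.98
|j1.4 + 1200| = √(1.4² + 1200²) = 1200
|T(j1.4)| = 30 × 15.26 × 401 / (1.528 × 1.98 × 1200) = 50.585
20 log₁₀(50.585) = 34.08 dB
∠(j1.4 + 15.2) = arctan(1.4/15.2) = 5.26°
∠(j1.4 + 401) = arctan(1.4/401) = 0.20°
∠(j1.4 + 0.612) = arctan(1.4/0.612) = 66.39°
∠(j1.4 + 1.4) = arctan(1.4/1.4) = 45.00°
∠(j1.4 + 1200) = arctan(1.4/1200) = 0.07°
∠T(j1.4) = 5.26° + 0.20° − (66.39° + 45.00° + 0.07°) = -105.99°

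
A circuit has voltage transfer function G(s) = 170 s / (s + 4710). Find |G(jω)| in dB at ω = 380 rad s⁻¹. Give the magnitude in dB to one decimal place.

|j380| = 380
|j380 + 4710| = √(380² + 4710²) = 4725
|G(j380)| = 170 × 380 / 4725 = 13.671
20 log₁₀(13.671) = 22.72 dB

22.7 dB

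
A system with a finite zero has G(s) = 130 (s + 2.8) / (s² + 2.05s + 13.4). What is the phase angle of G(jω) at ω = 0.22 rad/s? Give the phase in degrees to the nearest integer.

∠(j0.22 + 2.8) = arctan(0.22/2.8) = 4.49°
∠[(j0.22)² + 2.05(j0.22) + 13.4] = ∠[13.352 + j0.451] = 1.93°
∠G(j0.22) = 4.49° − 1.93° = 2.56°

3°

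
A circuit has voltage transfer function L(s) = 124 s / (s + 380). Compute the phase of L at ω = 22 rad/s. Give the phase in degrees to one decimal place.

∠(j22) = 90.00°
∠(j22 + 380) = arctan(22/380) = 3.31°
∠L(j22) = 90.00° − 3.31° = 86.69°

86.7°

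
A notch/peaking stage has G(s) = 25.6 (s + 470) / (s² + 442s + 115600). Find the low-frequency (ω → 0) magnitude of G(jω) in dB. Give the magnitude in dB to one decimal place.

G(0) = 25.6 × 470 / 115600 = 0.10408
20 log₁₀(0.10408) = -19.65 dB

-19.7 dB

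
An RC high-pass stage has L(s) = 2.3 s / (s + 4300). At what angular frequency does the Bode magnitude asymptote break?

4300 rad/sec

The single real pole at s = −4300 gives a corner at ω = 4300 rad/sec.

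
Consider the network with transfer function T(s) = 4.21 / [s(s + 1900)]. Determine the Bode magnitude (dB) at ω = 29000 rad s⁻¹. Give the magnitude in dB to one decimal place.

-166.0 dB

|j29000 + 1900| = √(29000² + 1900²) = 2.906e+04
|j29000| = 2.9e+04
|T(j29000)| = 4.21 / (2.906e+04 × 2.9e+04) = 4.9952e-09
20 log₁₀(4.9952e-09) = -166.03 dB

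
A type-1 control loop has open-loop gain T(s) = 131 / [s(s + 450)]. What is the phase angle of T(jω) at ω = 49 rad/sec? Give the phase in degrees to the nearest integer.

∠(j49 + 450) = arctan(49/450) = 6.21°
∠(j49) = 90.00°
∠T(j49) = − (6.21° + 90.00°) = -96.21°

-96°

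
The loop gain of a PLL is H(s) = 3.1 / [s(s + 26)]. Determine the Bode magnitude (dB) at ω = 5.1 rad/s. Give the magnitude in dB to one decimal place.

|j5.1 + 26| = √(5.1² + 26²) = 26.5
|j5.1| = 5.1
|H(j5.1)| = 3.1 / (26.5 × 5.1) = 0.022941
20 log₁₀(0.022941) = -32.79 dB

-32.8 dB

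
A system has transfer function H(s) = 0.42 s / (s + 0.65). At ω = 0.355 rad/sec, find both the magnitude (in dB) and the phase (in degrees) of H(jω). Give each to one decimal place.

|j0.355| = 0.355
|j0.355 + 0.65| = √(0.355² + 0.65²) = 0.7406
|H(j0.355)| = 0.42 × 0.355 / 0.7406 = 0.20132
20 log₁₀(0.20132) = -13.92 dB
∠(j0.355) = 90.00°
∠(j0.355 + 0.65) = arctan(0.355/0.65) = 28.64°
∠H(j0.355) = 90.00° − 28.64° = 61.36°

|H| = -13.9 dB, ∠H = 61.4 deg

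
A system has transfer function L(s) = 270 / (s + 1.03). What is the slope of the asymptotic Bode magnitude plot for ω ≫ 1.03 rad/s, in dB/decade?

-20 dB/decade

With 0 zeros and 1 pole, the high-frequency asymptotic slope is 20 × (0 − 1) = -20 dB/decade.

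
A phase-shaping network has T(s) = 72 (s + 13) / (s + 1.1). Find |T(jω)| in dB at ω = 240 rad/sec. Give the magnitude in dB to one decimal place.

37.2 dB

|j240 + 13| = √(240² + 13²) = 240.4
|j240 + 1.1| = √(240² + 1.1²) = 240
|T(j240)| = 72 × 240.4 / 240 = 72.105
20 log₁₀(72.105) = 37.16 dB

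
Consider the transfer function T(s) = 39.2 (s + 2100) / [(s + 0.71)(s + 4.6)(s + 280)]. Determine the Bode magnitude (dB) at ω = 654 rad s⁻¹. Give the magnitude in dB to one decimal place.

|j654 + 2100| = √(654² + 2100²) = 2199
|j654 + 0.71| = √(654² + 0.71²) = 654
|j654 + 4.6| = √(654² + 4.6²) = 654
|j654 + 280| = √(654² + 280²) = 711.4
|T(j654)| = 39.2 × 2199 / (654 × 654 × 711.4) = 0.00028334
20 log₁₀(0.00028334) = -70.95 dB

-71.0 dB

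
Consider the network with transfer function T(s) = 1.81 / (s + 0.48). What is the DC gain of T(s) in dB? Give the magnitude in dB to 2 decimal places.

T(0) = 1.81 / 0.48 = 3.7708
20 log₁₀(3.7708) = 11.529 dB

11.53 dB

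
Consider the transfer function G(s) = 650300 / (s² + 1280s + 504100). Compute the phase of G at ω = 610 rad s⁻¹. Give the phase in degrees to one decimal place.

-80.4°

∠[(j610)² + 1280(j610) + 504100] = ∠[1.32e+05 + j7.808e+05] = 80.40°
∠G(j610) = −80.40° = -80.40°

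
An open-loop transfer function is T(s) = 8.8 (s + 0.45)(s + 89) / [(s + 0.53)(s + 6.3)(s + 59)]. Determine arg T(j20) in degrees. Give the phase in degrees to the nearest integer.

∠(j20 + 0.45) = arctan(20/0.45) = 88.71°
∠(j20 + 89) = arctan(20/89) = 12.67°
∠(j20 + 0.53) = arctan(20/0.53) = 88.48°
∠(j20 + 6.3) = arctan(20/6.3) = 72.52°
∠(j20 + 59) = arctan(20/59) = 18.73°
∠T(j20) = 88.71° + 12.67° − (88.48° + 72.52° + 18.73°) = -78.35°

-78°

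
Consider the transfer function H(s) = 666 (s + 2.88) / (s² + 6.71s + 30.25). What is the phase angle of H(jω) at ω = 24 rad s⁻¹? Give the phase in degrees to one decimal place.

∠(j24 + 2.88) = arctan(24/2.88) = 83.16°
∠[(j24)² + 6.71(j24) + 30.25] = ∠[-545.75 + j161.04] = 163.56°
∠H(j24) = 83.16° − 163.56° = -80.40°

-80.4°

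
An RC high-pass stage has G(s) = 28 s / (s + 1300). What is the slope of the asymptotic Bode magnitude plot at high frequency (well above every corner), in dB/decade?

With 1 zero and 1 pole, the high-frequency asymptotic slope is 20 × (1 − 1) = 0 dB/decade.

0 dB/decade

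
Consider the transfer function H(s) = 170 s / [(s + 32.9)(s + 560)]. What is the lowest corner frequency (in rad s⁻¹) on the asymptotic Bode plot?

Break frequencies occur at each pole and zero magnitude: 32.9 rad s⁻¹, 560 rad s⁻¹.
The lowest is 32.9 rad s⁻¹.

32.9 rad s⁻¹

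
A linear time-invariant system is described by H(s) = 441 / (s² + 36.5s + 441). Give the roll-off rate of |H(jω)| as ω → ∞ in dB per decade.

-40 dB/decade

With 0 zeros and 2 poles, the high-frequency asymptotic slope is 20 × (0 − 2) = -40 dB/decade.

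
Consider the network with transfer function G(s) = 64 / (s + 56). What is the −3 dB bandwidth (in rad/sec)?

56 rad/sec

For a single-pole low-pass, the −3 dB point is at the pole: ω = 56 rad/sec.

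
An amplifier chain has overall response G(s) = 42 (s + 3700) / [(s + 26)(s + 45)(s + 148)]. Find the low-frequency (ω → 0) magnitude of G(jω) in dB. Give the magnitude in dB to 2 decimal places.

-0.94 dB

G(0) = 42 × 3700 / (26 × 45 × 148) = 0.89744
20 log₁₀(0.89744) = -0.940 dB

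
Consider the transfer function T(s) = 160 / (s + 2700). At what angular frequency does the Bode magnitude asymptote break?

2700 rad s⁻¹

The single real pole at s = −2700 gives a corner at ω = 2700 rad s⁻¹.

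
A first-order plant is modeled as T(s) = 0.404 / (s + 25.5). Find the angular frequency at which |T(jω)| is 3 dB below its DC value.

25.5 rad s⁻¹

For a single-pole low-pass, the −3 dB point is at the pole: ω = 25.5 rad s⁻¹.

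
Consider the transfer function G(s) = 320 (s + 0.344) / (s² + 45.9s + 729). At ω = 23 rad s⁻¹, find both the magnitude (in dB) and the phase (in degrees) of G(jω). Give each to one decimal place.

|j23 + 0.344| = √(23² + 0.344²) = 23
|(j23)² + 45.9(j23) + 729| = |200 + j1055.7| = 1074
|G(j23)| = 320 × 23 / 1074 = 6.8506
20 log₁₀(6.8506) = 16.71 dB
∠(j23 + 0.344) = arctan(23/0.344) = 89.14°
∠[(j23)² + 45.9(j23) + 729] = ∠[200 + j1055.7] = 79.27°
∠G(j23) = 89.14° − 79.27° = 9.87°

|G| = 16.7 dB, ∠G = 9.9°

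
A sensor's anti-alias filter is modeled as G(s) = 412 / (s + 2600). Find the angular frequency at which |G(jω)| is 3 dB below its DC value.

For a single-pole low-pass, the −3 dB point is at the pole: ω = 2600 rad s⁻¹.

2600 rad s⁻¹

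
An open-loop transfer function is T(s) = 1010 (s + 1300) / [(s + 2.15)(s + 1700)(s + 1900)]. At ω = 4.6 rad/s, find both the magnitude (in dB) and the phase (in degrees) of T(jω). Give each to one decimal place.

|j4.6 + 1300| = √(4.6² + 1300²) = 1300
|j4.6 + 2.15| = √(4.6² + 2.15²) = 5.078
|j4.6 + 1700| = √(4.6² + 1700²) = 1700
|j4.6 + 1900| = √(4.6² + 1900²) = 1900
|T(j4.6)| = 1010 × 1300 / (5.078 × 1700 × 1900) = 0.080057
20 log₁₀(0.080057) = -21.93 dB
∠(j4.6 + 1300) = arctan(4.6/1300) = 0.20°
∠(j4.6 + 2.15) = arctan(4.6/2.15) = 64.95°
∠(j4.6 + 1700) = arctan(4.6/1700) = 0.16°
∠(j4.6 + 1900) = arctan(4.6/1900) = 0.14°
∠T(j4.6) = 0.20° − (64.95° + 0.16° + 0.14°) = -65.04°

|T| = -21.9 dB, ∠T = -65.0 deg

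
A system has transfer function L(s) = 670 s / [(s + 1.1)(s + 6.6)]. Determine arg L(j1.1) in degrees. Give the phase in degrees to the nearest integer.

36 deg

∠(j1.1) = 90.00°
∠(j1.1 + 1.1) = arctan(1.1/1.1) = 45.00°
∠(j1.1 + 6.6) = arctan(1.1/6.6) = 9.46°
∠L(j1.1) = 90.00° − (45.00° + 9.46°) = 35.54°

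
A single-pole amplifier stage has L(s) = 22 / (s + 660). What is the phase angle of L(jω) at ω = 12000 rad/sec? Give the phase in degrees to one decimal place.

-86.9°

∠(j12000 + 660) = arctan(12000/660) = 86.85°
∠L(j12000) = −86.85° = -86.85°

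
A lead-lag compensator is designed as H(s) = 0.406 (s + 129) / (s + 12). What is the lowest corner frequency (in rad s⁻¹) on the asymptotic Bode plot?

Break frequencies occur at each pole and zero magnitude: 12 rad s⁻¹, 129 rad s⁻¹.
The lowest is 12 rad s⁻¹.

12 rad s⁻¹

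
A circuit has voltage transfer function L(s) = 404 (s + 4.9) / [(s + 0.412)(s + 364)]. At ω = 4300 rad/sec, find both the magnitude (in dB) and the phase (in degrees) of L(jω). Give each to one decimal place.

|L| = -20.6 dB, ∠L = -85.2°

|j4300 + 4.9| = √(4300² + 4.9²) = 4300
|j4300 + 0.412| = √(4300² + 0.412²) = 4300
|j4300 + 364| = √(4300² + 364²) = 4315
|L(j4300)| = 404 × 4300 / (4300 × 4315) = 0.093619
20 log₁₀(0.093619) = -20.57 dB
∠(j4300 + 4.9) = arctan(4300/4.9) = 89.93°
∠(j4300 + 0.412) = arctan(4300/0.412) = 89.99°
∠(j4300 + 364) = arctan(4300/364) = 85.16°
∠L(j4300) = 89.93° − (89.99° + 85.16°) = -85.22°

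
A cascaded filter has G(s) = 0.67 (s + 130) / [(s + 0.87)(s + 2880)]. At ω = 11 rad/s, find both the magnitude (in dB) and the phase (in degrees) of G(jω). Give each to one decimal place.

|j11 + 130| = √(11² + 130²) = 130.5
|j11 + 0.87| = √(11² + 0.87²) = 11.03
|j11 + 2880| = √(11² + 2880²) = 2880
|G(j11)| = 0.67 × 130.5 / (11.03 × 2880) = 0.0027506
20 log₁₀(0.0027506) = -51.21 dB
∠(j11 + 130) = arctan(11/130) = 4.84°
∠(j11 + 0.87) = arctan(11/0.87) = 85.48°
∠(j11 + 2880) = arctan(11/2880) = 0.22°
∠G(j11) = 4.84° − (85.48° + 0.22°) = -80.86°

|G| = -51.2 dB, ∠G = -80.9°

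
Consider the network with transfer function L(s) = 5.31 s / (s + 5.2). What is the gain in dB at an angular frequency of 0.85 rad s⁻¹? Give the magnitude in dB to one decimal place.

-1.3 dB

|j0.85| = 0.85
|j0.85 + 5.2| = √(0.85² + 5.2²) = 5.269
|L(j0.85)| = 5.31 × 0.85 / 5.269 = 0.85661
20 log₁₀(0.85661) = -1.34 dB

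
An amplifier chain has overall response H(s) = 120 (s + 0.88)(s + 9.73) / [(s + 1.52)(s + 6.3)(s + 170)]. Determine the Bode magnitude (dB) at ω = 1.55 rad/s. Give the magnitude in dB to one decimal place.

|j1.55 + 0.88| = √(1.55² + 0.88²) = 1.782
|j1.55 + 9.73| = √(1.55² + 9.73²) = 9.853
|j1.55 + 1.52| = √(1.55² + 1.52²) = 2.171
|j1.55 + 6.3| = √(1.55² + 6.3²) = 6.488
|j1.55 + 170| = √(1.55² + 170²) = 170
|H(j1.55)| = 120 × 1.782 × 9.853 / (2.171 × 6.488 × 170) = 0.88008
20 log₁₀(0.88008) = -1.11 dB

-1.1 dB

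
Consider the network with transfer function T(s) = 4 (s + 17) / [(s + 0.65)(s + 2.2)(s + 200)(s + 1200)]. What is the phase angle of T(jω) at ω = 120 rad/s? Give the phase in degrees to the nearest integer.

∠(j120 + 17) = arctan(120/17) = 81.94°
∠(j120 + 0.65) = arctan(120/0.65) = 89.69°
∠(j120 + 2.2) = arctan(120/2.2) = 88.95°
∠(j120 + 200) = arctan(120/200) = 30.96°
∠(j120 + 1200) = arctan(120/1200) = 5.71°
∠T(j120) = 81.94° − (89.69° + 88.95° + 30.96° + 5.71°) = -133.38°

-133°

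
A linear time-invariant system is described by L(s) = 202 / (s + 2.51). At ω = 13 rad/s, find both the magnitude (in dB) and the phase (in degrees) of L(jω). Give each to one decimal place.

|j13 + 2.51| = √(13² + 2.51²) = 13.24
|L(j13)| = 202 / 13.24 = 15.257
20 log₁₀(15.257) = 23.67 dB
∠(j13 + 2.51) = arctan(13/2.51) = 79.07°
∠L(j13) = −79.07° = -79.07°

|L| = 23.7 dB, ∠L = -79.1°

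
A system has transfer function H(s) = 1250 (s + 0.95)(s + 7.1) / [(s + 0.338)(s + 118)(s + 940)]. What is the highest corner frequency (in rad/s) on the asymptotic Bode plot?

940 rad/s

Break frequencies occur at each pole and zero magnitude: 0.338 rad/s, 0.95 rad/s, 7.1 rad/s, 118 rad/s, 940 rad/s.
The highest is 940 rad/s.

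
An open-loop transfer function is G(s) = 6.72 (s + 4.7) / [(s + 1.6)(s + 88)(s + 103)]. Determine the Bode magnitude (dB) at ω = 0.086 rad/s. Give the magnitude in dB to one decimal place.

-53.3 dB

|j0.086 + 4.7| = √(0.086² + 4.7²) = 4.701
|j0.086 + 1.6| = √(0.086² + 1.6²) = 1.602
|j0.086 + 88| = √(0.086² + 88²) = 88
|j0.086 + 103| = √(0.086² + 103²) = 103
|G(j0.086)| = 6.72 × 4.701 / (1.602 × 88 × 103) = 0.0021751
20 log₁₀(0.0021751) = -53.25 dB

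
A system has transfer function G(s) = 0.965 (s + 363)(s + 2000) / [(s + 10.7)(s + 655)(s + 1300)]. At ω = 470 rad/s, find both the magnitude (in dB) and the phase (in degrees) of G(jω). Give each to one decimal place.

|G| = -53.0 dB, ∠G = -78.7°

|j470 + 363| = √(470² + 363²) = 593.9
|j470 + 2000| = √(470² + 2000²) = 2054
|j470 + 10.7| = √(470² + 10.7²) = 470.1
|j470 + 655| = √(470² + 655²) = 806.2
|j470 + 1300| = √(470² + 1300²) = 1382
|G(j470)| = 0.965 × 593.9 × 2054 / (470.1 × 806.2 × 1382) = 0.0022473
20 log₁₀(0.0022473) = -52.97 dB
∠(j470 + 363) = arctan(470/363) = 52.32°
∠(j470 + 2000) = arctan(470/2000) = 13.22°
∠(j470 + 10.7) = arctan(470/10.7) = 88.70°
∠(j470 + 655) = arctan(470/655) = 35.66°
∠(j470 + 1300) = arctan(470/1300) = 19.88°
∠G(j470) = 52.32° + 13.22° − (88.70° + 35.66° + 19.88°) = -78.69°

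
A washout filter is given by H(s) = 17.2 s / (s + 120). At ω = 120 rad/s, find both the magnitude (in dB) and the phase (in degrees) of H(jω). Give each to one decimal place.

|H| = 21.7 dB, ∠H = 45.0 deg

|j120| = 120
|j120 + 120| = √(120² + 120²) = 169.7
|H(j120)| = 17.2 × 120 / 169.7 = 12.162
20 log₁₀(12.162) = 21.70 dB
∠(j120) = 90.00°
∠(j120 + 120) = arctan(120/120) = 45.00°
∠H(j120) = 90.00° − 45.00° = 45.00°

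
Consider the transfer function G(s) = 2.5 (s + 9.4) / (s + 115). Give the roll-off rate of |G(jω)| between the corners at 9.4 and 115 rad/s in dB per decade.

In this band the factors already past their corner are: zero at 9.4; net slope = 20 dB/decade.

20 dB/decade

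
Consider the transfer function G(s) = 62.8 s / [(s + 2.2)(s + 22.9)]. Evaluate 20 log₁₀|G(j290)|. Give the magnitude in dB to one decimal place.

-13.3 dB

|j290| = 290
|j290 + 2.2| = √(290² + 2.2²) = 290
|j290 + 22.9| = √(290² + 22.9²) = 290.9
|G(j290)| = 62.8 × 290 / (290 × 290.9) = 0.21587
20 log₁₀(0.21587) = -13.32 dB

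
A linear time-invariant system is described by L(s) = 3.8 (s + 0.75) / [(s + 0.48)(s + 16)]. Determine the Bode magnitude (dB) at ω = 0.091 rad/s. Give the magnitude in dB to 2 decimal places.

-8.70 dB

|j0.091 + 0.75| = √(0.091² + 0.75²) = 0.7555
|j0.091 + 0.48| = √(0.091² + 0.48²) = 0.4885
|j0.091 + 16| = √(0.091² + 16²) = 16
|L(j0.091)| = 3.8 × 0.7555 / (0.4885 × 16) = 0.36727
20 log₁₀(0.36727) = -8.700 dB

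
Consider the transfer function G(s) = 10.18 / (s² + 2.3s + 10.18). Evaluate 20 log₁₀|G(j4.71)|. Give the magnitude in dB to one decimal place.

-4.0 dB

|(j4.71)² + 2.3(j4.71) + 10.18| = |-12.004 + j10.833| = 16.17
|G(j4.71)| = 10.18 / 16.17 = 0.62958
20 log₁₀(0.62958) = -4.02 dB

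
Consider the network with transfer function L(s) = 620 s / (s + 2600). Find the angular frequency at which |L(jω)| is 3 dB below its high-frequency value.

2600 rad s⁻¹

For a single-pole high-pass, the −3 dB point is at the pole: ω = 2600 rad s⁻¹.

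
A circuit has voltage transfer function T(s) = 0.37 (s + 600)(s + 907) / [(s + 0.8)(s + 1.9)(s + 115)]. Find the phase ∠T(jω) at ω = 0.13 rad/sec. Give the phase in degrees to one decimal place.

∠(j0.13 + 600) = arctan(0.13/600) = 0.01°
∠(j0.13 + 907) = arctan(0.13/907) = 0.01°
∠(j0.13 + 0.8) = arctan(0.13/0.8) = 9.23°
∠(j0.13 + 1.9) = arctan(0.13/1.9) = 3.91°
∠(j0.13 + 115) = arctan(0.13/115) = 0.06°
∠T(j0.13) = 0.01° + 0.01° − (9.23° + 3.91° + 0.06°) = -13.19°

-13.2°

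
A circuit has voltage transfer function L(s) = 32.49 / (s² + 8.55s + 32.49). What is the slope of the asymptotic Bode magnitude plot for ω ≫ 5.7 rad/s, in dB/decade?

-40 dB/decade

With 0 zeros and 2 poles, the high-frequency asymptotic slope is 20 × (0 − 2) = -40 dB/decade.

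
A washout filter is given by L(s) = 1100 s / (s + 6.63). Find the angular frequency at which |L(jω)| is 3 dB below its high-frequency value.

6.63 rad/s

For a single-pole high-pass, the −3 dB point is at the pole: ω = 6.63 rad/s.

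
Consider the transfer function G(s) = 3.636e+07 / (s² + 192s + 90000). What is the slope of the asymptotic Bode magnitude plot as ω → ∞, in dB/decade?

-40 dB/decade

With 0 zeros and 2 poles, the high-frequency asymptotic slope is 20 × (0 − 2) = -40 dB/decade.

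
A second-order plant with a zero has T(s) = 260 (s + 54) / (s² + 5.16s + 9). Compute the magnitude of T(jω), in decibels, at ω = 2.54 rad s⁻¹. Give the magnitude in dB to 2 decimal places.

|j2.54 + 54| = √(2.54² + 54²) = 54.06
|(j2.54)² + 5.16(j2.54) + 9| = |2.5484 + j13.106| = 13.35
|T(j2.54)| = 260 × 54.06 / 13.35 = 1052.7
20 log₁₀(1052.7) = 60.446 dB

60.45 dB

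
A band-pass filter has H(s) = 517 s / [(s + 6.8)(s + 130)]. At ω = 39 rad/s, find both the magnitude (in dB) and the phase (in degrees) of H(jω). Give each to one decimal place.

|H| = 11.5 dB, ∠H = -6.8°

|j39| = 39
|j39 + 6.8| = √(39² + 6.8²) = 39.59
|j39 + 130| = √(39² + 130²) = 135.7
|H(j39)| = 517 × 39 / (39.59 × 135.7) = 3.7526
20 log₁₀(3.7526) = 11.49 dB
∠(j39) = 90.00°
∠(j39 + 6.8) = arctan(39/6.8) = 80.11°
∠(j39 + 130) = arctan(39/130) = 16.70°
∠H(j39) = 90.00° − (80.11° + 16.70°) = -6.81°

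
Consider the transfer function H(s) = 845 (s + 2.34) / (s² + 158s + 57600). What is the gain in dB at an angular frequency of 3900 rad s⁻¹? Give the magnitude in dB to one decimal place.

-13.3 dB

|j3900 + 2.34| = √(3900² + 2.34²) = 3900
|(j3900)² + 158(j3900) + 57600| = |-1.5152e+07 + j6.162e+05| = 1.516e+07
|H(j3900)| = 845 × 3900 / 1.516e+07 = 0.21731
20 log₁₀(0.21731) = -13.26 dB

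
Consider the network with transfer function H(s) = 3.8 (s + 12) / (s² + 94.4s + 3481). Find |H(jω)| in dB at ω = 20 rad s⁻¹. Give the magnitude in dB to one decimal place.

-32.2 dB

|j20 + 12| = √(20² + 12²) = 23.32
|(j20)² + 94.4(j20) + 3481| = |3081 + j1888| = 3613
|H(j20)| = 3.8 × 23.32 / 3613 = 0.024528
20 log₁₀(0.024528) = -32.21 dB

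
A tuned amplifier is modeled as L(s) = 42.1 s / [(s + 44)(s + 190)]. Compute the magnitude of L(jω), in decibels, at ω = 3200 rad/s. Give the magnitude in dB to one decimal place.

-37.6 dB

|j3200| = 3200
|j3200 + 44| = √(3200² + 44²) = 3200
|j3200 + 190| = √(3200² + 190²) = 3206
|L(j3200)| = 42.1 × 3200 / (3200 × 3206) = 0.013132
20 log₁₀(0.013132) = -37.63 dB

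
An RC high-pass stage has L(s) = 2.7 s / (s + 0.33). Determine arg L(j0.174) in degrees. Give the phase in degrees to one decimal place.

62.2 deg

∠(j0.174) = 90.00°
∠(j0.174 + 0.33) = arctan(0.174/0.33) = 27.80°
∠L(j0.174) = 90.00° − 27.80° = 62.20°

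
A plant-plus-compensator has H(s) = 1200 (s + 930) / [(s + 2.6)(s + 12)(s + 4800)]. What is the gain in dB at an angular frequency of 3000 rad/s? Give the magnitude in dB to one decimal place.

|j3000 + 930| = √(3000² + 930²) = 3141
|j3000 + 2.6| = √(3000² + 2.6²) = 3000
|j3000 + 12| = √(3000² + 12²) = 3000
|j3000 + 4800| = √(3000² + 4800²) = 5660
|H(j3000)| = 1200 × 3141 / (3000 × 3000 × 5660) = 7.3984e-05
20 log₁₀(7.3984e-05) = -82.62 dB

-82.6 dB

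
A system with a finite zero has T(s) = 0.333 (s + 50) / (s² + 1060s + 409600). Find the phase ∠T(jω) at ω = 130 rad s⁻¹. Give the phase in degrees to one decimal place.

49.6°

∠(j130 + 50) = arctan(130/50) = 68.96°
∠[(j130)² + 1060(j130) + 409600] = ∠[3.927e+05 + j1.378e+05] = 19.34°
∠T(j130) = 68.96° − 19.34° = 49.63°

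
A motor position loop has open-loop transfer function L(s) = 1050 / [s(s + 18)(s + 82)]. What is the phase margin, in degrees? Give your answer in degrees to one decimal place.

Gain crossover: |L(jω)| = 1 at ω ≈ 0.711 rad/s.
∠L(j0.711) = −90° − arctan(0.711/18) − arctan(0.711/82) ≈ -92.76°
PM = 180° + (-92.76°) = 87.24°

87.2 deg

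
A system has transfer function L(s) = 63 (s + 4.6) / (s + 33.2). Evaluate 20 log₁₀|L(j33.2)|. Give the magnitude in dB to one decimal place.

33.1 dB

|j33.2 + 4.6| = √(33.2² + 4.6²) = 33.52
|j33.2 + 33.2| = √(33.2² + 33.2²) = 46.95
|L(j33.2)| = 63 × 33.52 / 46.95 = 44.973
20 log₁₀(44.973) = 33.06 dB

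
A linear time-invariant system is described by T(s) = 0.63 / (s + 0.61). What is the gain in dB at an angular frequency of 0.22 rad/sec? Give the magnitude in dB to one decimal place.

|j0.22 + 0.61| = √(0.22² + 0.61²) = 0.6485
|T(j0.22)| = 0.63 / 0.6485 = 0.97153
20 log₁₀(0.97153) = -0.25 dB

-0.3 dB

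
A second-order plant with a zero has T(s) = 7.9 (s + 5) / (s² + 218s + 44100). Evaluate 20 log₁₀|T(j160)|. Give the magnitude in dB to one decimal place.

|j160 + 5| = √(160² + 5²) = 160.1
|(j160)² + 218(j160) + 44100| = |18500 + j34880| = 3.948e+04
|T(j160)| = 7.9 × 160.1 / 3.948e+04 = 0.03203
20 log₁₀(0.03203) = -29.89 dB

-29.9 dB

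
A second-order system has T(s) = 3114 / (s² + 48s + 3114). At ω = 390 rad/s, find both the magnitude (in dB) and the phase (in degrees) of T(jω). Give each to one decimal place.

|T| = -33.7 dB, ∠T = -172.8°

|(j390)² + 48(j390) + 3114| = |-1.4899e+05 + j18720| = 1.502e+05
|T(j390)| = 3114 / 1.502e+05 = 0.020738
20 log₁₀(0.020738) = -33.66 dB
∠[(j390)² + 48(j390) + 3114] = ∠[-1.4899e+05 + j18720] = 172.84°
∠T(j390) = −172.84° = -172.84°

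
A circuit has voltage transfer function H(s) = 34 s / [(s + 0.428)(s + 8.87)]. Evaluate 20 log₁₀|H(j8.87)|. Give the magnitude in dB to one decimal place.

|j8.87| = 8.87
|j8.87 + 0.428| = √(8.87² + 0.428²) = 8.88
|j8.87 + 8.87| = √(8.87² + 8.87²) = 12.54
|H(j8.87)| = 34 × 8.87 / (8.88 × 12.54) = 2.7073
20 log₁₀(2.7073) = 8.65 dB

8.7 dB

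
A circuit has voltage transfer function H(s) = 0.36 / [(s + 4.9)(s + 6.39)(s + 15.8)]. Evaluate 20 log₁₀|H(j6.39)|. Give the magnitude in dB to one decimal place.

-70.7 dB

|j6.39 + 4.9| = √(6.39² + 4.9²) = 8.052
|j6.39 + 6.39| = √(6.39² + 6.39²) = 9.037
|j6.39 + 15.8| = √(6.39² + 15.8²) = 17.04
|H(j6.39)| = 0.36 / (8.052 × 9.037 × 17.04) = 0.00029027
20 log₁₀(0.00029027) = -70.74 dB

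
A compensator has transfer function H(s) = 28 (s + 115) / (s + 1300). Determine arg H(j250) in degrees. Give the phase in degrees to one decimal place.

∠(j250 + 115) = arctan(250/115) = 65.30°
∠(j250 + 1300) = arctan(250/1300) = 10.89°
∠H(j250) = 65.30° − 10.89° = 54.41°

54.4°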